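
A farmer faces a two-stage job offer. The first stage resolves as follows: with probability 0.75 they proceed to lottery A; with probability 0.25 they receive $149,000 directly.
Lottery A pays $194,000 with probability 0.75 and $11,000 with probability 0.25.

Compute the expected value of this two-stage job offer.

$148,437.50

EV(A) = 0.75 × 194000 + 0.25 × 11000 = 145500 + 2750 = 148250
Branch B: 149000 (certain)
Overall = 0.75 × 148250 + 0.25 × 149000 = 111187.5 + 37250 = 148437.5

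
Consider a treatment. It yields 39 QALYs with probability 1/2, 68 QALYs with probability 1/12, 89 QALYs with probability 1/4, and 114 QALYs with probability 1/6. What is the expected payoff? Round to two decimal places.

66.42 QALYs

EV = 1/2 × 39 + 1/12 × 68 + 1/4 × 89 + 1/6 × 114 = 19.5 + 5.6667 + 22.25 + 19 = 66.4167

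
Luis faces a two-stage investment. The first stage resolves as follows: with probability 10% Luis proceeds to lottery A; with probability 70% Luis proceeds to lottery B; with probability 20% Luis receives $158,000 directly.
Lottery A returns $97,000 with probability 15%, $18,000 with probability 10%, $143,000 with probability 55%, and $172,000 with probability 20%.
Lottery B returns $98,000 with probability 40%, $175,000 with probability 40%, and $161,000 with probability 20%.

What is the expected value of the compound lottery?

EV(A) = 0.15 × 97000 + 0.1 × 18000 + 0.55 × 143000 + 0.2 × 172000 = 14550 + 1800 + 78650 + 34400 = 129400
EV(B) = 0.4 × 98000 + 0.4 × 175000 + 0.2 × 161000 = 39200 + 70000 + 32200 = 141400
Branch C: 158000 (certain)
Overall = 0.1 × 129400 + 0.7 × 141400 + 0.2 × 158000 = 12940 + 98980 + 31600 = 143520

$143,520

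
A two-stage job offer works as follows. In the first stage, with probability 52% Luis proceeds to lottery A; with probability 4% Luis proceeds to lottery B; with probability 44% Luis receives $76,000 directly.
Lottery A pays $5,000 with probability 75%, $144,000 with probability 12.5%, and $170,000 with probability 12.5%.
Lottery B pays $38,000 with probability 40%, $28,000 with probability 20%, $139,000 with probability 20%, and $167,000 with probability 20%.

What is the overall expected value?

$59,080

EV(A) = 0.75 × 5000 + 0.125 × 144000 + 0.125 × 170000 = 3750 + 18000 + 21250 = 43000
EV(B) = 0.4 × 38000 + 0.2 × 28000 + 0.2 × 139000 + 0.2 × 167000 = 15200 + 5600 + 27800 + 33400 = 82000
Branch C: 76000 (certain)
Overall = 0.52 × 43000 + 0.04 × 82000 + 0.44 × 76000 = 22360 + 3280 + 33440 = 59080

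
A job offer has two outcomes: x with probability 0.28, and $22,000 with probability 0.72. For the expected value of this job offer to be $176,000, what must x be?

0.28·x + 0.72·22000 = 176000
0.28·x = 176000 − 15840 = 160160
x = 160160 / 0.28 = 572000

x = $572,000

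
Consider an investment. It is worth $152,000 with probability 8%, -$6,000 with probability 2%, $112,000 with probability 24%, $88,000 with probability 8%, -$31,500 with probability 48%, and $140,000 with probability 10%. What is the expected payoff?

EV = 0.08 × 152000 + 0.02 × (-6000) + 0.24 × 112000 + 0.08 × 88000 + 0.48 × (-31500) + 0.1 × 140000 = 12160 − 120 + 26880 + 7040 − 15120 + 14000 = 44840

$44,840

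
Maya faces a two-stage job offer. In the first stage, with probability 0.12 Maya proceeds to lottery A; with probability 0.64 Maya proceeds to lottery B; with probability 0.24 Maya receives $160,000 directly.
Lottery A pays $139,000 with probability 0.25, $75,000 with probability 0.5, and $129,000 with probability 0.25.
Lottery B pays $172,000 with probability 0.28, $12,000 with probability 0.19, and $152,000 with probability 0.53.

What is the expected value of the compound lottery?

$134,780

EV(A) = 0.25 × 139000 + 0.5 × 75000 + 0.25 × 129000 = 34750 + 37500 + 32250 = 104500
EV(B) = 0.28 × 172000 + 0.19 × 12000 + 0.53 × 152000 = 48160 + 2280 + 80560 = 131000
Branch C: 160000 (certain)
Overall = 0.12 × 104500 + 0.64 × 131000 + 0.24 × 160000 = 12540 + 83840 + 38400 = 134780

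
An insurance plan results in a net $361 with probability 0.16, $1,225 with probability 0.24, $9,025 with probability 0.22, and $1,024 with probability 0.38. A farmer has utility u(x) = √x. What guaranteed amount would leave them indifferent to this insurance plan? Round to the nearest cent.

$1,980.25

E[u] = 0.16·√361 + 0.24·√1225 + 0.22·√9025 + 0.38·√1024 = 0.16·19 + 0.24·35 + 0.22·95 + 0.38·32 = 44.5
CE = (44.5)² = 1980.25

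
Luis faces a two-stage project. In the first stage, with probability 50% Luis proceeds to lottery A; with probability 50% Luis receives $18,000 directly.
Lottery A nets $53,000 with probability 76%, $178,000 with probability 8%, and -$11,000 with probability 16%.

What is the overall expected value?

EV(A) = 0.76 × 53000 + 0.08 × 178000 + 0.16 × (-11000) = 40280 + 14240 − 1760 = 52760
Branch B: 18000 (certain)
Overall = 0.5 × 52760 + 0.5 × 18000 = 26380 + 9000 = 35380

$35,380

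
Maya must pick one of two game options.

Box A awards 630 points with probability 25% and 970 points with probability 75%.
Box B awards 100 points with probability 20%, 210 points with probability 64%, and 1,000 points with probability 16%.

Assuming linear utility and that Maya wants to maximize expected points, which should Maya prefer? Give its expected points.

Box A = 0.25 × 630 + 0.75 × 970 = 157.5 + 727.5 = 885
Box B = 0.2 × 100 + 0.64 × 210 + 0.16 × 1000 = 20 + 134.4 + 160 = 314.4

Box A (885 points)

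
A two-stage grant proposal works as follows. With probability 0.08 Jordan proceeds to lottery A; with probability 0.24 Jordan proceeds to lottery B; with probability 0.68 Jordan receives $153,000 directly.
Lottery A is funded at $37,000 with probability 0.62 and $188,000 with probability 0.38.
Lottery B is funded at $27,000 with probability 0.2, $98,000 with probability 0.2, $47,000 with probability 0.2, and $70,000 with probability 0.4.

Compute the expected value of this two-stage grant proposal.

EV(A) = 0.62 × 37000 + 0.38 × 188000 = 22940 + 71440 = 94380
EV(B) = 0.2 × 27000 + 0.2 × 98000 + 0.2 × 47000 + 0.4 × 70000 = 5400 + 19600 + 9400 + 28000 = 62400
Branch C: 153000 (certain)
Overall = 0.08 × 94380 + 0.24 × 62400 + 0.68 × 153000 = 7550.4 + 14976 + 104040 = 126566.4

$126,566.40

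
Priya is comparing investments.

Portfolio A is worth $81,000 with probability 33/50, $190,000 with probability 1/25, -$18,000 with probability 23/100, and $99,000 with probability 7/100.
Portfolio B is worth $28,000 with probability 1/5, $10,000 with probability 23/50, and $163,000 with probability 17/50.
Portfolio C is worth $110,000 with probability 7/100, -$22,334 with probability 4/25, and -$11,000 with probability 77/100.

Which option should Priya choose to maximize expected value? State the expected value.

Portfolio A = 33/50 × 81000 + 1/25 × 190000 + 23/100 × (-18000) + 7/100 × 99000 = 53460 + 7600 − 4140 + 6930 = 63850
Portfolio B = 1/5 × 28000 + 23/50 × 10000 + 17/50 × 163000 = 5600 + 4600 + 55420 = 65620
Portfolio C = 7/100 × 110000 + 4/25 × (-22334) + 77/100 × (-11000) = 7700 − 3573.44 − 8470 = -4343.44

Portfolio B ($65,620)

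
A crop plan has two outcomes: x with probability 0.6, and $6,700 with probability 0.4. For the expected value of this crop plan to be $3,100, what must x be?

0.6·x + 0.4·6700 = 3100
0.6·x = 3100 − 2680 = 420
x = 420 / 0.6 = 700

x = $700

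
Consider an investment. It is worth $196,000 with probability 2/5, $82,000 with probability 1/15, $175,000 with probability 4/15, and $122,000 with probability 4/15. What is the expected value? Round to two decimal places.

EV = 2/5 × 196000 + 1/15 × 82000 + 4/15 × 175000 + 4/15 × 122000 = 78400 + 5466.6667 + 46666.6667 + 32533.3333 = 163066.6667

$163,066.67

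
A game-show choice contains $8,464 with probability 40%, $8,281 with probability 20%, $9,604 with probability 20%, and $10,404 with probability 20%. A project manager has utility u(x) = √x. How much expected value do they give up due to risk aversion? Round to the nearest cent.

E[u] = 0.4·√8464 + 0.2·√8281 + 0.2·√9604 + 0.2·√10404 = 0.4·92 + 0.2·91 + 0.2·98 + 0.2·102 = 95
CE = (95)² = 9025
Risk premium = EV − CE = 9043.4 − 9025 = 18.4

$18.40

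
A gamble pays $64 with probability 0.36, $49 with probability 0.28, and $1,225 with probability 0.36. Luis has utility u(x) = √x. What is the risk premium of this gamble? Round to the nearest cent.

E[u] = 0.36·√64 + 0.28·√49 + 0.36·√1225 = 0.36·8 + 0.28·7 + 0.36·35 = 17.44
CE = (17.44)² = 304.1536
Risk premium = EV − CE = 477.76 − 304.1536 = 173.6064

$173.61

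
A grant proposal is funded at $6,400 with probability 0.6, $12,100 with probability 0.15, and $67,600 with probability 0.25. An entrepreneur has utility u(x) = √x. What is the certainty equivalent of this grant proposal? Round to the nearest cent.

$16,770.25

E[u] = 0.6·√6400 + 0.15·√12100 + 0.25·√67600 = 0.6·80 + 0.15·110 + 0.25·260 = 129.5
CE = (129.5)² = 16770.25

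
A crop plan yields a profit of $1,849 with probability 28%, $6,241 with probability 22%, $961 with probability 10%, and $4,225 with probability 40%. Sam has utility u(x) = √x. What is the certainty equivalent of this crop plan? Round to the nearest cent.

$3,424.59

E[u] = 0.28·√1849 + 0.22·√6241 + 0.1·√961 + 0.4·√4225 = 0.28·43 + 0.22·79 + 0.1·31 + 0.4·65 = 58.52
CE = (58.52)² = 3424.5904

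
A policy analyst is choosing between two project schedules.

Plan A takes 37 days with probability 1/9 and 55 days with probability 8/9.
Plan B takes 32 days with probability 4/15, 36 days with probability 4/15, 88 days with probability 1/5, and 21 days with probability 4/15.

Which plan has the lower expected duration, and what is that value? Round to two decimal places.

Plan A = 1/9 × 37 + 8/9 × 55 = 4.1111 + 48.8889 = 53
Plan B = 4/15 × 32 + 4/15 × 36 + 1/5 × 88 + 4/15 × 21 = 8.5333 + 9.6 + 17.6 + 5.6 = 41.3333

Plan B (41.33 days)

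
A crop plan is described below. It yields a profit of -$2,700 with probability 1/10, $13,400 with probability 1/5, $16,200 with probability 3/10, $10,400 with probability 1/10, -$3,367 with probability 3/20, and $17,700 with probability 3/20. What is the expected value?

EV = 1/10 × (-2700) + 1/5 × 13400 + 3/10 × 16200 + 1/10 × 10400 + 3/20 × (-3367) + 3/20 × 17700 = -270 + 2680 + 4860 + 1040 − 505.05 + 2655 = 10459.95

$10,459.95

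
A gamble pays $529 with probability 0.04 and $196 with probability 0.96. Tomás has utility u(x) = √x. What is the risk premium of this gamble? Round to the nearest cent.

E[u] = 0.04·√529 + 0.96·√196 = 0.04·23 + 0.96·14 = 14.36
CE = (14.36)² = 206.2096
Risk premium = EV − CE = 209.32 − 206.2096 = 3.1104

$3.11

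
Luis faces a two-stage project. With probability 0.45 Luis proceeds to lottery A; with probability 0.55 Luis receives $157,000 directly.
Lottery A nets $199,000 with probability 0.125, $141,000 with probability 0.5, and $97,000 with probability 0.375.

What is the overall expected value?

EV(A) = 0.125 × 199000 + 0.5 × 141000 + 0.375 × 97000 = 24875 + 70500 + 36375 = 131750
Branch B: 157000 (certain)
Overall = 0.45 × 131750 + 0.55 × 157000 = 59287.5 + 86350 = 145637.5

$145,637.50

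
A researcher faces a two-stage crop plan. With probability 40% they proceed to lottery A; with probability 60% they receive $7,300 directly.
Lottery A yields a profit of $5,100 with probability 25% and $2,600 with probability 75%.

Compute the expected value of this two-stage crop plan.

$5,670

EV(A) = 0.25 × 5100 + 0.75 × 2600 = 1275 + 1950 = 3225
Branch B: 7300 (certain)
Overall = 0.4 × 3225 + 0.6 × 7300 = 1290 + 4380 = 5670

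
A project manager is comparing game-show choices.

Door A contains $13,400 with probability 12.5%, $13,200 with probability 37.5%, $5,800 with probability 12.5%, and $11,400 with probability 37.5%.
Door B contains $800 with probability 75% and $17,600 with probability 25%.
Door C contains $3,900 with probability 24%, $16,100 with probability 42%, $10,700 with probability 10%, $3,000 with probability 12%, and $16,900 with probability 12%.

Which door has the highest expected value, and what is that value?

Door A = 0.125 × 13400 + 0.375 × 13200 + 0.125 × 5800 + 0.375 × 11400 = 1675 + 4950 + 725 + 4275 = 11625
Door B = 0.75 × 800 + 0.25 × 17600 = 600 + 4400 = 5000
Door C = 0.24 × 3900 + 0.42 × 16100 + 0.1 × 10700 + 0.12 × 3000 + 0.12 × 16900 = 936 + 6762 + 1070 + 360 + 2028 = 11156

Door A ($11,625)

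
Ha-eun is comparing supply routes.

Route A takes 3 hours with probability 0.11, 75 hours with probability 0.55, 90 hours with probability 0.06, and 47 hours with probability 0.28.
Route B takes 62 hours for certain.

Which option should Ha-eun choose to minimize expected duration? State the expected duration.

Route A = 0.11 × 3 + 0.55 × 75 + 0.06 × 90 + 0.28 × 47 = 0.33 + 41.25 + 5.4 + 13.16 = 60.14
Route B: 62 (certain)

Route A (60.14 hours)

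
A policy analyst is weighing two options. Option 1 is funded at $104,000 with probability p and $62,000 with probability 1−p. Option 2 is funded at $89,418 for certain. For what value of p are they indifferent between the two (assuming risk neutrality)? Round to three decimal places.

p = 0.653

p·104000 + (1−p)·62000 = 89418
42000p + 62000 = 89418
p = (89418 − 62000) / 42000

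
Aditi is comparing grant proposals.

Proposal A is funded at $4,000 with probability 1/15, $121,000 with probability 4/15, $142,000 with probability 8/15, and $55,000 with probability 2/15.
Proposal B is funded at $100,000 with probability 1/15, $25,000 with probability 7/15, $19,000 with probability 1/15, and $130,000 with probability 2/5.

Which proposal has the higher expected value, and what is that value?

Proposal A ($115,600)

Proposal A = 1/15 × 4000 + 4/15 × 121000 + 8/15 × 142000 + 2/15 × 55000 = 266.6667 + 32266.6667 + 75733.3333 + 7333.3333 = 115600
Proposal B = 1/15 × 100000 + 7/15 × 25000 + 1/15 × 19000 + 2/5 × 130000 = 6666.6667 + 11666.6667 + 1266.6667 + 52000 = 71600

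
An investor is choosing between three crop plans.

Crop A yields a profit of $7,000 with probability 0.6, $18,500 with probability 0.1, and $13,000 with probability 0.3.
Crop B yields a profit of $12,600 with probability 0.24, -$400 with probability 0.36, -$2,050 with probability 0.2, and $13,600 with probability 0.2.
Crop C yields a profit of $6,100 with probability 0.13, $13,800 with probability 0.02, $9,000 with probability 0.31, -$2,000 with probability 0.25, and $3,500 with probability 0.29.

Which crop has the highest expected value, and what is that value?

Crop A ($9,950)

Crop A = 0.6 × 7000 + 0.1 × 18500 + 0.3 × 13000 = 4200 + 1850 + 3900 = 9950
Crop B = 0.24 × 12600 + 0.36 × (-400) + 0.2 × (-2050) + 0.2 × 13600 = 3024 − 144 − 410 + 2720 = 5190
Crop C = 0.13 × 6100 + 0.02 × 13800 + 0.31 × 9000 + 0.25 × (-2000) + 0.29 × 3500 = 793 + 276 + 2790 − 500 + 1015 = 4374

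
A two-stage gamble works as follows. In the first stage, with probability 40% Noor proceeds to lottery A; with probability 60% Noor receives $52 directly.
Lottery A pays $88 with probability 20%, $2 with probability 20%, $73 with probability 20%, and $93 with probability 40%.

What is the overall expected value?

$59.12

EV(A) = 0.2 × 88 + 0.2 × 2 + 0.2 × 73 + 0.4 × 93 = 17.6 + 0.4 + 14.6 + 37.2 = 69.8
Branch B: 52 (certain)
Overall = 0.4 × 69.8 + 0.6 × 52 = 27.92 + 31.2 = 59.12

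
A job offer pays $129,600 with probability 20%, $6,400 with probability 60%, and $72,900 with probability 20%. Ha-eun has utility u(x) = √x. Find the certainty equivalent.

E[u] = 0.2·√129600 + 0.6·√6400 + 0.2·√72900 = 0.2·360 + 0.6·80 + 0.2·270 = 174
CE = (174)² = 30276

$30,276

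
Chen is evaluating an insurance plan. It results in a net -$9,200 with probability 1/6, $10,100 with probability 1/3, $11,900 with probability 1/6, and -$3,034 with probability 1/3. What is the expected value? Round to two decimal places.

EV = 1/6 × (-9200) + 1/3 × 10100 + 1/6 × 11900 + 1/3 × (-3034) = -1533.3333 + 3366.6667 + 1983.3333 − 1011.3333 = 2805.3333

$2,805.33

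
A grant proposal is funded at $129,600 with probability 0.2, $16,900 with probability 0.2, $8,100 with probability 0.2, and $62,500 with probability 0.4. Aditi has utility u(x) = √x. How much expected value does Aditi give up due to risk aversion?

$9,264

E[u] = 0.2·√129600 + 0.2·√16900 + 0.2·√8100 + 0.4·√62500 = 0.2·360 + 0.2·130 + 0.2·90 + 0.4·250 = 216
CE = (216)² = 46656
Risk premium = EV − CE = 55920 − 46656 = 9264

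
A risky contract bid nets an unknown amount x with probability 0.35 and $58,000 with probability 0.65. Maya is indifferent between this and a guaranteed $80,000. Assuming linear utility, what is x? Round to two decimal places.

x = $120,857.14

0.35·x + 0.65·58000 = 80000
0.35·x = 80000 − 37700 = 42300
x = 42300 / 0.35 = 120857.1429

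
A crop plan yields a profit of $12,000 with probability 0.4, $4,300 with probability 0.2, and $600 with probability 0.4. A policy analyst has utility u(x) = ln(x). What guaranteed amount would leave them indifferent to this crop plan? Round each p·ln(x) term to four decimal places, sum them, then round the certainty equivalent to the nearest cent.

$2,948.94

E[u] = 0.4·ln(12000) + 0.2·ln(4300) + 0.4·ln(600) = 3.7571 + 1.6733 + 2.5588 = 7.9892
CE = e^7.9892 ≈ 2948.94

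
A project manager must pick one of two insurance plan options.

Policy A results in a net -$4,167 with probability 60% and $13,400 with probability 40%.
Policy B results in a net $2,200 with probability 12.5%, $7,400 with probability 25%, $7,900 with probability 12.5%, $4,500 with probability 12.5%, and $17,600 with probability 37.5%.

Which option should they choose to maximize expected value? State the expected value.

Policy A = 0.6 × (-4167) + 0.4 × 13400 = -2500.2 + 5360 = 2859.8
Policy B = 0.125 × 2200 + 0.25 × 7400 + 0.125 × 7900 + 0.125 × 4500 + 0.375 × 17600 = 275 + 1850 + 987.5 + 562.5 + 6600 = 10275

Policy B ($10,275)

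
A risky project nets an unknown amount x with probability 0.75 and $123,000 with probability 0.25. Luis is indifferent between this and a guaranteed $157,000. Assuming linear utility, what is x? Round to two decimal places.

x = $168,333.33

0.75·x + 0.25·123000 = 157000
0.75·x = 157000 − 30750 = 126250
x = 126250 / 0.75 = 168333.3333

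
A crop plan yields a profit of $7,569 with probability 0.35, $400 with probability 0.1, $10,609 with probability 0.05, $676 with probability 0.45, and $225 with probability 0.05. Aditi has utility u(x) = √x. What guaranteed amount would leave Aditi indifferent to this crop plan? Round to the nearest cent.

E[u] = 0.35·√7569 + 0.1·√400 + 0.05·√10609 + 0.45·√676 + 0.05·√225 = 0.35·87 + 0.1·20 + 0.05·103 + 0.45·26 + 0.05·15 = 50.05
CE = (50.05)² = 2505.0025

$2,505.00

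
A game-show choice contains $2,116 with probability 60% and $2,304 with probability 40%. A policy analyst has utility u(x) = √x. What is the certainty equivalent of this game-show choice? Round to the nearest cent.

$2,190.24

E[u] = 0.6·√2116 + 0.4·√2304 = 0.6·46 + 0.4·48 = 46.8
CE = (46.8)² = 2190.24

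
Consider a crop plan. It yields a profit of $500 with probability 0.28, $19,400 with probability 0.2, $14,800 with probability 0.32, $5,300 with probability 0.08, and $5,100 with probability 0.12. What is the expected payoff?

EV = 0.28 × 500 + 0.2 × 19400 + 0.32 × 14800 + 0.08 × 5300 + 0.12 × 5100 = 140 + 3880 + 4736 + 424 + 612 = 9792

$9,792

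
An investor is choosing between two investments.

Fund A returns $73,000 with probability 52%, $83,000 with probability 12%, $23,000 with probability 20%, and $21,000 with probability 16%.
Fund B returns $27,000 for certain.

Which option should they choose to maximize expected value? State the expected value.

Fund A = 0.52 × 73000 + 0.12 × 83000 + 0.2 × 23000 + 0.16 × 21000 = 37960 + 9960 + 4600 + 3360 = 55880
Fund B: 27000 (certain)

Fund A ($55,880)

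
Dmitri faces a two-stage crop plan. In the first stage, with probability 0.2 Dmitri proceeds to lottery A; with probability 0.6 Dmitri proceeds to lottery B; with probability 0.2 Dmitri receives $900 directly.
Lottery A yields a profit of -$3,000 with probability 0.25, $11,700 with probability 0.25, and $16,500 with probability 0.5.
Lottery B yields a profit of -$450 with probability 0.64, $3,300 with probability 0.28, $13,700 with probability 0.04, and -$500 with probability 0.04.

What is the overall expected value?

EV(A) = 0.25 × (-3000) + 0.25 × 11700 + 0.5 × 16500 = -750 + 2925 + 8250 = 10425
EV(B) = 0.64 × (-450) + 0.28 × 3300 + 0.04 × 13700 + 0.04 × (-500) = -288 + 924 + 548 − 20 = 1164
Branch C: 900 (certain)
Overall = 0.2 × 10425 + 0.6 × 1164 + 0.2 × 900 = 2085 + 698.4 + 180 = 2963.4

$2,963.40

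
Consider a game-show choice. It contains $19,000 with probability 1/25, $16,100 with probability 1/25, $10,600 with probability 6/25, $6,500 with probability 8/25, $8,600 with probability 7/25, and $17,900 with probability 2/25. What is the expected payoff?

$9,868

EV = 1/25 × 19000 + 1/25 × 16100 + 6/25 × 10600 + 8/25 × 6500 + 7/25 × 8600 + 2/25 × 17900 = 760 + 644 + 2544 + 2080 + 2408 + 1432 = 9868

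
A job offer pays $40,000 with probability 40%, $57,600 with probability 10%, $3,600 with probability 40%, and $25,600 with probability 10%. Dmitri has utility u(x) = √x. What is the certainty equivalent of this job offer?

E[u] = 0.4·√40000 + 0.1·√57600 + 0.4·√3600 + 0.1·√25600 = 0.4·200 + 0.1·240 + 0.4·60 + 0.1·160 = 144
CE = (144)² = 20736

$20,736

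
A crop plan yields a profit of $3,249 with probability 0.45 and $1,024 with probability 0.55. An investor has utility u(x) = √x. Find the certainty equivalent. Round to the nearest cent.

E[u] = 0.45·√3249 + 0.55·√1024 = 0.45·57 + 0.55·32 = 43.25
CE = (43.25)² = 1870.5625

$1,870.56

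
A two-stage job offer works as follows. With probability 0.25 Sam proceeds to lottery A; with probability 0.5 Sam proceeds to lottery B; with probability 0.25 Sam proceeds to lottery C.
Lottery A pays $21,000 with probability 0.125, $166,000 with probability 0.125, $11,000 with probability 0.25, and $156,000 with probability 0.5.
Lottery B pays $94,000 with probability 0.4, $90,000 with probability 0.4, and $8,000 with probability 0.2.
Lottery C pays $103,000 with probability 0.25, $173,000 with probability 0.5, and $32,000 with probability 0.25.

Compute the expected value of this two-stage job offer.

EV(A) = 0.125 × 21000 + 0.125 × 166000 + 0.25 × 11000 + 0.5 × 156000 = 2625 + 20750 + 2750 + 78000 = 104125
EV(B) = 0.4 × 94000 + 0.4 × 90000 + 0.2 × 8000 = 37600 + 36000 + 1600 = 75200
EV(C) = 0.25 × 103000 + 0.5 × 173000 + 0.25 × 32000 = 25750 + 86500 + 8000 = 120250
Overall = 0.25 × 104125 + 0.5 × 75200 + 0.25 × 120250 = 26031.25 + 37600 + 30062.5 = 93693.75

$93,693.75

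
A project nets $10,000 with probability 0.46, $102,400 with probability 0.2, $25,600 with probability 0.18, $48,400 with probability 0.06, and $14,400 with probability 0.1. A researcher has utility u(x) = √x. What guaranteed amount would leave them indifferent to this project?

$26,896

E[u] = 0.46·√10000 + 0.2·√102400 + 0.18·√25600 + 0.06·√48400 + 0.1·√14400 = 0.46·100 + 0.2·320 + 0.18·160 + 0.06·220 + 0.1·120 = 164
CE = (164)² = 26896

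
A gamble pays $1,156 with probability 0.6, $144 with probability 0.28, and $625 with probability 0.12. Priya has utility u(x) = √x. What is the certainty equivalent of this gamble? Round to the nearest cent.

$716.10

E[u] = 0.6·√1156 + 0.28·√144 + 0.12·√625 = 0.6·34 + 0.28·12 + 0.12·25 = 26.76
CE = (26.76)² = 716.0976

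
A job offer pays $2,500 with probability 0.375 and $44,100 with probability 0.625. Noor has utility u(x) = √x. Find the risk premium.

$6,000

E[u] = 0.375·√2500 + 0.625·√44100 = 0.375·50 + 0.625·210 = 150
CE = (150)² = 22500
Risk premium = EV − CE = 28500 − 22500 = 6000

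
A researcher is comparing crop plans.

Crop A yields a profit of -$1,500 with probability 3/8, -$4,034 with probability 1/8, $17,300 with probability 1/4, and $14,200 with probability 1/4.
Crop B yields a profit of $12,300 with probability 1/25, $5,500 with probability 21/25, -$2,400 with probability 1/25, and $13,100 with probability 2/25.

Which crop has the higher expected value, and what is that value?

Crop A = 3/8 × (-1500) + 1/8 × (-4034) + 1/4 × 17300 + 1/4 × 14200 = -562.5 − 504.25 + 4325 + 3550 = 6808.25
Crop B = 1/25 × 12300 + 21/25 × 5500 + 1/25 × (-2400) + 2/25 × 13100 = 492 + 4620 − 96 + 1048 = 6064

Crop A ($6,808.25)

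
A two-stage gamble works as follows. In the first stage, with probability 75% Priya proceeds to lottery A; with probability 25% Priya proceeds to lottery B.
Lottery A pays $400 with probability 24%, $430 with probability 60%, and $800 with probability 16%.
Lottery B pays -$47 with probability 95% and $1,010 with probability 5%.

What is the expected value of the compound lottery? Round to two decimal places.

EV(A) = 0.24 × 400 + 0.6 × 430 + 0.16 × 800 = 96 + 258 + 128 = 482
EV(B) = 0.95 × (-47) + 0.05 × 1010 = -44.65 + 50.5 = 5.85
Overall = 0.75 × 482 + 0.25 × 5.85 = 361.5 + 1.4625 = 362.9625

$362.96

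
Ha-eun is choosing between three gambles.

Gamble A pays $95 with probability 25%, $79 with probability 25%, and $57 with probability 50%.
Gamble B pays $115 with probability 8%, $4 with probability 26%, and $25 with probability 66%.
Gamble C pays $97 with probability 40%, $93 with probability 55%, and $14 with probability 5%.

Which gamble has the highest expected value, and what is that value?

Gamble C ($90.65)

Gamble A = 0.25 × 95 + 0.25 × 79 + 0.5 × 57 = 23.75 + 19.75 + 28.5 = 72
Gamble B = 0.08 × 115 + 0.26 × 4 + 0.66 × 25 = 9.2 + 1.04 + 16.5 = 26.74
Gamble C = 0.4 × 97 + 0.55 × 93 + 0.05 × 14 = 38.8 + 51.15 + 0.7 = 90.65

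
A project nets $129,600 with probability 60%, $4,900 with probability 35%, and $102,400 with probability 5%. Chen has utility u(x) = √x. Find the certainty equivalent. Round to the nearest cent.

$65,792.25

E[u] = 0.6·√129600 + 0.35·√4900 + 0.05·√102400 = 0.6·360 + 0.35·70 + 0.05·320 = 256.5
CE = (256.5)² = 65792.25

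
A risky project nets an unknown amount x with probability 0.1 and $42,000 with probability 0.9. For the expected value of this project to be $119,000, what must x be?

0.1·x + 0.9·42000 = 119000
0.1·x = 119000 − 37800 = 81200
x = 81200 / 0.1 = 812000

x = $812,000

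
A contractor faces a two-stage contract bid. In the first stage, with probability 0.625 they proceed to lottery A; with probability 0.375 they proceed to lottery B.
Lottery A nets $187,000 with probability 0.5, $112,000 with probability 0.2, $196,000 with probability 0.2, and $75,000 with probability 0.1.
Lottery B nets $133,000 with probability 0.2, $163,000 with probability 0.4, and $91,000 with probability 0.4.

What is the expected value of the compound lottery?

EV(A) = 0.5 × 187000 + 0.2 × 112000 + 0.2 × 196000 + 0.1 × 75000 = 93500 + 22400 + 39200 + 7500 = 162600
EV(B) = 0.2 × 133000 + 0.4 × 163000 + 0.4 × 91000 = 26600 + 65200 + 36400 = 128200
Overall = 0.625 × 162600 + 0.375 × 128200 = 101625 + 48075 = 149700

$149,700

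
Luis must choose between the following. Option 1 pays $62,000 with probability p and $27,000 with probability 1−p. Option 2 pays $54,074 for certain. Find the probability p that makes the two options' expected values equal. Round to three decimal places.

p·62000 + (1−p)·27000 = 54074
35000p + 27000 = 54074
p = (54074 − 27000) / 35000

p = 0.774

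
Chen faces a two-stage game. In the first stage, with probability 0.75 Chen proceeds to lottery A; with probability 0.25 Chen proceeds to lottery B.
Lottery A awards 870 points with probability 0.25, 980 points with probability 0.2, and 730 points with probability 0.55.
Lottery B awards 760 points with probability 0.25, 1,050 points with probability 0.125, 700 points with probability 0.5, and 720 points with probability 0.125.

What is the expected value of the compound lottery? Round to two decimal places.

801.56 points

EV(A) = 0.25 × 870 + 0.2 × 980 + 0.55 × 730 = 217.5 + 196 + 401.5 = 815
EV(B) = 0.25 × 760 + 0.125 × 1050 + 0.5 × 700 + 0.125 × 720 = 190 + 131.25 + 350 + 90 = 761.25
Overall = 0.75 × 815 + 0.25 × 761.25 = 611.25 + 190.3125 = 801.5625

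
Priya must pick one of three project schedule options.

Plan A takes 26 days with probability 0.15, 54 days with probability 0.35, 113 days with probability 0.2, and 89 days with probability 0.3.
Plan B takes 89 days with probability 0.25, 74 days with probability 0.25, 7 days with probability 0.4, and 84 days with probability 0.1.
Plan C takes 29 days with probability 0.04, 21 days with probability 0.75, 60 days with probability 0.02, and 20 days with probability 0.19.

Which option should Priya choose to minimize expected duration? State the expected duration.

Plan C (21.91 days)

Plan A = 0.15 × 26 + 0.35 × 54 + 0.2 × 113 + 0.3 × 89 = 3.9 + 18.9 + 22.6 + 26.7 = 72.1
Plan B = 0.25 × 89 + 0.25 × 74 + 0.4 × 7 + 0.1 × 84 = 22.25 + 18.5 + 2.8 + 8.4 = 51.95
Plan C = 0.04 × 29 + 0.75 × 21 + 0.02 × 60 + 0.19 × 20 = 1.16 + 15.75 + 1.2 + 3.8 = 21.91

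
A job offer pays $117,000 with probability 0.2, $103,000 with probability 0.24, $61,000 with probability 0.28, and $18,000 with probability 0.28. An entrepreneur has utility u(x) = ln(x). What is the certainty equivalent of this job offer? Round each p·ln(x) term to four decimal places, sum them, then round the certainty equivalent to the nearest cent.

E[u] = 0.2·ln(117000) + 0.24·ln(103000) + 0.28·ln(61000) + 0.28·ln(18000) = 2.3340 + 2.7702 + 3.0852 + 2.7435 = 10.9329
CE = e^10.9329 ≈ 55988.41

$55,988.41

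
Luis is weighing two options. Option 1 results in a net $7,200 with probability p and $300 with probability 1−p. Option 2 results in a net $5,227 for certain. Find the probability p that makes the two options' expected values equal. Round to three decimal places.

p·7200 + (1−p)·300 = 5227
6900p + 300 = 5227
p = (5227 − 300) / 6900

p = 0.714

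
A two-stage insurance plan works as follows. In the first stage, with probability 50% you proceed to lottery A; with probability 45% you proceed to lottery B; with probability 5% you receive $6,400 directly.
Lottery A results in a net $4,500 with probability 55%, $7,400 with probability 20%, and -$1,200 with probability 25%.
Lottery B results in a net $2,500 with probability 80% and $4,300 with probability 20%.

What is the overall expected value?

$3,434.50

EV(A) = 0.55 × 4500 + 0.2 × 7400 + 0.25 × (-1200) = 2475 + 1480 − 300 = 3655
EV(B) = 0.8 × 2500 + 0.2 × 4300 = 2000 + 860 = 2860
Branch C: 6400 (certain)
Overall = 0.5 × 3655 + 0.45 × 2860 + 0.05 × 6400 = 1827.5 + 1287 + 320 = 3434.5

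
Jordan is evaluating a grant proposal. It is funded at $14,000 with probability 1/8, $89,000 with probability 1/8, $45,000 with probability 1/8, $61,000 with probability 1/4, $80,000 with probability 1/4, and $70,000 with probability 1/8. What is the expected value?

EV = 1/8 × 14000 + 1/8 × 89000 + 1/8 × 45000 + 1/4 × 61000 + 1/4 × 80000 + 1/8 × 70000 = 1750 + 11125 + 5625 + 15250 + 20000 + 8750 = 62500

$62,500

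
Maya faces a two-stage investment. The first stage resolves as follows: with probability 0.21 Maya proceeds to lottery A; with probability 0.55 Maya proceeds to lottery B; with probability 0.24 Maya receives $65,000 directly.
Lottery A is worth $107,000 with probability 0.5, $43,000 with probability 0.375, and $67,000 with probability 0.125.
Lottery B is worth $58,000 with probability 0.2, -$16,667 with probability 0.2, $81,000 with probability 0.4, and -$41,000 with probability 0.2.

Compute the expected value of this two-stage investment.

$49,836.63

EV(A) = 0.5 × 107000 + 0.375 × 43000 + 0.125 × 67000 = 53500 + 16125 + 8375 = 78000
EV(B) = 0.2 × 58000 + 0.2 × (-16667) + 0.4 × 81000 + 0.2 × (-41000) = 11600 − 3333.4 + 32400 − 8200 = 32466.6
Branch C: 65000 (certain)
Overall = 0.21 × 78000 + 0.55 × 32466.6 + 0.24 × 65000 = 16380 + 17856.63 + 15600 = 49836.63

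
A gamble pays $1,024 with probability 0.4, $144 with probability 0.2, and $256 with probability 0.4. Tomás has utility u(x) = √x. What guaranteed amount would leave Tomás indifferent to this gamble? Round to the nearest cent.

$466.56

E[u] = 0.4·√1024 + 0.2·√144 + 0.4·√256 = 0.4·32 + 0.2·12 + 0.4·16 = 21.6
CE = (21.6)² = 466.56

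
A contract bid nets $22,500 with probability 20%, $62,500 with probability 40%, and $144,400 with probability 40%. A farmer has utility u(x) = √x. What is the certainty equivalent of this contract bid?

$79,524

E[u] = 0.2·√22500 + 0.4·√62500 + 0.4·√144400 = 0.2·150 + 0.4·250 + 0.4·380 = 282
CE = (282)² = 79524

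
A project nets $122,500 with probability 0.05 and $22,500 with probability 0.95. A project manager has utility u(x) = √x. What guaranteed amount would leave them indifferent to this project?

E[u] = 0.05·√122500 + 0.95·√22500 = 0.05·350 + 0.95·150 = 160
CE = (160)² = 25600

$25,600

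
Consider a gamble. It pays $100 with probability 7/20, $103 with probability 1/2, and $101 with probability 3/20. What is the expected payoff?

EV = 7/20 × 100 + 1/2 × 103 + 3/20 × 101 = 35 + 51.5 + 15.15 = 101.65

$101.65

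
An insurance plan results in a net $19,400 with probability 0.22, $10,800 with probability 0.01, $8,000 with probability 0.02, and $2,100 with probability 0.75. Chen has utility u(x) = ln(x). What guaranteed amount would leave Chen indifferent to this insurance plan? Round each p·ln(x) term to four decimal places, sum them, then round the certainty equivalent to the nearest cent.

$3,576.00

E[u] = 0.22·ln(19400) + 0.01·ln(10800) + 0.02·ln(8000) + 0.75·ln(2100) = 2.1721 + 0.0929 + 0.1797 + 5.7373 = 8.1820
CE = e^8.1820 ≈ 3576.00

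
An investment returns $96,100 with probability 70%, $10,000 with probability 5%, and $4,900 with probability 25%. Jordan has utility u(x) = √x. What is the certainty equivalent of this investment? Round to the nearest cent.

E[u] = 0.7·√96100 + 0.05·√10000 + 0.25·√4900 = 0.7·310 + 0.05·100 + 0.25·70 = 239.5
CE = (239.5)² = 57360.25

$57,360.25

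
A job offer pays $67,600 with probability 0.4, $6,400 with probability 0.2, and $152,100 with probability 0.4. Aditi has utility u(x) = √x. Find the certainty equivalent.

$76,176

E[u] = 0.4·√67600 + 0.2·√6400 + 0.4·√152100 = 0.4·260 + 0.2·80 + 0.4·390 = 276
CE = (276)² = 76176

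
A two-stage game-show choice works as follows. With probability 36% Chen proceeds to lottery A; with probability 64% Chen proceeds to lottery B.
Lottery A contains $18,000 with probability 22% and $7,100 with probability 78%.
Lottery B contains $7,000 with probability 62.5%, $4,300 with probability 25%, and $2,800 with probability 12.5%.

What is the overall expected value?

$7,131.28

EV(A) = 0.22 × 18000 + 0.78 × 7100 = 3960 + 5538 = 9498
EV(B) = 0.625 × 7000 + 0.25 × 4300 + 0.125 × 2800 = 4375 + 1075 + 350 = 5800
Overall = 0.36 × 9498 + 0.64 × 5800 = 3419.28 + 3712 = 7131.28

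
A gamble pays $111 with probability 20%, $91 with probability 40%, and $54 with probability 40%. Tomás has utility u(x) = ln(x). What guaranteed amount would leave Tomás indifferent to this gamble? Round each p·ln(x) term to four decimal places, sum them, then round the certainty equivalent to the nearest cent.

$76.85

E[u] = 0.2·ln(111) + 0.4·ln(91) + 0.4·ln(54) = 0.9419 + 1.8043 + 1.5956 = 4.3418
CE = e^4.3418 ≈ 76.85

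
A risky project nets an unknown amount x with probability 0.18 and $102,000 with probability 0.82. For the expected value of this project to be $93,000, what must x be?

x = $52,000

0.18·x + 0.82·102000 = 93000
0.18·x = 93000 − 83640 = 9360
x = 9360 / 0.18 = 52000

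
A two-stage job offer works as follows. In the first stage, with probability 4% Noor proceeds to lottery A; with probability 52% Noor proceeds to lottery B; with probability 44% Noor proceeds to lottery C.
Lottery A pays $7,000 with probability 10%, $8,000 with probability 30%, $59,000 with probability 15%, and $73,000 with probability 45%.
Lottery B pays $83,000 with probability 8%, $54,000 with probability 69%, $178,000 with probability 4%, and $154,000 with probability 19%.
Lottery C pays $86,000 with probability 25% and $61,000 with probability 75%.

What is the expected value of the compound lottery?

EV(A) = 0.1 × 7000 + 0.3 × 8000 + 0.15 × 59000 + 0.45 × 73000 = 700 + 2400 + 8850 + 32850 = 44800
EV(B) = 0.08 × 83000 + 0.69 × 54000 + 0.04 × 178000 + 0.19 × 154000 = 6640 + 37260 + 7120 + 29260 = 80280
EV(C) = 0.25 × 86000 + 0.75 × 61000 = 21500 + 45750 = 67250
Overall = 0.04 × 44800 + 0.52 × 80280 + 0.44 × 67250 = 1792 + 41745.6 + 29590 = 73127.6

$73,127.60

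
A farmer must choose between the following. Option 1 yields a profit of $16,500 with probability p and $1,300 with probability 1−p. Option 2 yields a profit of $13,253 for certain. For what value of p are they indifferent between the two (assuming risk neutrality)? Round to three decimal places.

p = 0.786

p·16500 + (1−p)·1300 = 13253
15200p + 1300 = 13253
p = (13253 − 1300) / 15200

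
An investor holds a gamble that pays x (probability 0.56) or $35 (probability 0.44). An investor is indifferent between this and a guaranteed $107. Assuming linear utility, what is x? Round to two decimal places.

0.56·x + 0.44·35 = 107
0.56·x = 107 − 15.4 = 91.6
x = 91.6 / 0.56 = 163.5714

x = $163.57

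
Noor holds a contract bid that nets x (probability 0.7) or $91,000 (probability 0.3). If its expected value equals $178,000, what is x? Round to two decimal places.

0.7·x + 0.3·91000 = 178000
0.7·x = 178000 − 27300 = 150700
x = 150700 / 0.7 = 215285.7143

x = $215,285.71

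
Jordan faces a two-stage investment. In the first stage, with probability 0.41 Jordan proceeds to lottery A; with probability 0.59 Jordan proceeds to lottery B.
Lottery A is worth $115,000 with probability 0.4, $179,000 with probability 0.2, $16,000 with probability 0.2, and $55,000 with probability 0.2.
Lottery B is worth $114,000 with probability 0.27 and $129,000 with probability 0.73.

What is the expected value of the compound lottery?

EV(A) = 0.4 × 115000 + 0.2 × 179000 + 0.2 × 16000 + 0.2 × 55000 = 46000 + 35800 + 3200 + 11000 = 96000
EV(B) = 0.27 × 114000 + 0.73 × 129000 = 30780 + 94170 = 124950
Overall = 0.41 × 96000 + 0.59 × 124950 = 39360 + 73720.5 = 113080.5

$113,080.50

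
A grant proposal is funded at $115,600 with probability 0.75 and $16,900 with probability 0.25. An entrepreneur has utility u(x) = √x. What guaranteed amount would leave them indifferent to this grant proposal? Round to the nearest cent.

$82,656.25

E[u] = 0.75·√115600 + 0.25·√16900 = 0.75·340 + 0.25·130 = 287.5
CE = (287.5)² = 82656.25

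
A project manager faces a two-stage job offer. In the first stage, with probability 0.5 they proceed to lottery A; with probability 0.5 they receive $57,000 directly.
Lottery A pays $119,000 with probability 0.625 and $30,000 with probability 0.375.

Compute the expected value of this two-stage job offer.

$71,312.50

EV(A) = 0.625 × 119000 + 0.375 × 30000 = 74375 + 11250 = 85625
Branch B: 57000 (certain)
Overall = 0.5 × 85625 + 0.5 × 57000 = 42812.5 + 28500 = 71312.5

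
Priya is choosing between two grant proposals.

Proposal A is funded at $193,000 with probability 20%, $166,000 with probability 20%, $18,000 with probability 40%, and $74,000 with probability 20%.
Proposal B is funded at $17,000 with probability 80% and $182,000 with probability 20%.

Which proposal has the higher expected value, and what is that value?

Proposal A ($93,800)

Proposal A = 0.2 × 193000 + 0.2 × 166000 + 0.4 × 18000 + 0.2 × 74000 = 38600 + 33200 + 7200 + 14800 = 93800
Proposal B = 0.8 × 17000 + 0.2 × 182000 = 13600 + 36400 = 50000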